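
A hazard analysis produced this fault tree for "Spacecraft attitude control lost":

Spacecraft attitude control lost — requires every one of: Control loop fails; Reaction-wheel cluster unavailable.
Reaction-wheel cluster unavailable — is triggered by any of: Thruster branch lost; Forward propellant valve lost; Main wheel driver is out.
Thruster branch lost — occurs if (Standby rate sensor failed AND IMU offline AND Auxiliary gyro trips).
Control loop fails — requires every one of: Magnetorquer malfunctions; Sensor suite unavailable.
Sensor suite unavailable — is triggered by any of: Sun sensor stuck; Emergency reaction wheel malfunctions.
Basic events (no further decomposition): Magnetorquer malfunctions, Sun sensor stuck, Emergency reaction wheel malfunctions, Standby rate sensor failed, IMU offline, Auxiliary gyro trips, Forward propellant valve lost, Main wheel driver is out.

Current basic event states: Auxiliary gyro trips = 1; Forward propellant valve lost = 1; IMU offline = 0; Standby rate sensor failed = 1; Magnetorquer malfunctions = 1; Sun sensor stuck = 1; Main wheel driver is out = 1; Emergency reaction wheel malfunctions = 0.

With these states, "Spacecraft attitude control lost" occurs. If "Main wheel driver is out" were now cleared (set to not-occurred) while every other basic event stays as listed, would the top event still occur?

Yes

Counterfactual: set "Main wheel driver is out" to not occurred.
Sensor suite unavailable [OR]: Sun sensor stuck=occurs, Emergency reaction wheel malfunctions=not → at least one input occurs → occurs.
Control loop fails [AND]: Magnetorquer malfunctions=occurs, Sensor suite unavailable=occurs → all inputs occur → occurs.
Thruster branch lost [AND]: Standby rate sensor failed=occurs, IMU offline=not, Auxiliary gyro trips=occurs → not all inputs occur → does not occur.
Reaction-wheel cluster unavailable [OR]: Thruster branch lost=not, Forward propellant valve lost=occurs, Main wheel driver is out=not → at least one input occurs → occurs.
Spacecraft attitude control lost [AND]: Control loop fails=occurs, Reaction-wheel cluster unavailable=occurs → all inputs occur → occurs.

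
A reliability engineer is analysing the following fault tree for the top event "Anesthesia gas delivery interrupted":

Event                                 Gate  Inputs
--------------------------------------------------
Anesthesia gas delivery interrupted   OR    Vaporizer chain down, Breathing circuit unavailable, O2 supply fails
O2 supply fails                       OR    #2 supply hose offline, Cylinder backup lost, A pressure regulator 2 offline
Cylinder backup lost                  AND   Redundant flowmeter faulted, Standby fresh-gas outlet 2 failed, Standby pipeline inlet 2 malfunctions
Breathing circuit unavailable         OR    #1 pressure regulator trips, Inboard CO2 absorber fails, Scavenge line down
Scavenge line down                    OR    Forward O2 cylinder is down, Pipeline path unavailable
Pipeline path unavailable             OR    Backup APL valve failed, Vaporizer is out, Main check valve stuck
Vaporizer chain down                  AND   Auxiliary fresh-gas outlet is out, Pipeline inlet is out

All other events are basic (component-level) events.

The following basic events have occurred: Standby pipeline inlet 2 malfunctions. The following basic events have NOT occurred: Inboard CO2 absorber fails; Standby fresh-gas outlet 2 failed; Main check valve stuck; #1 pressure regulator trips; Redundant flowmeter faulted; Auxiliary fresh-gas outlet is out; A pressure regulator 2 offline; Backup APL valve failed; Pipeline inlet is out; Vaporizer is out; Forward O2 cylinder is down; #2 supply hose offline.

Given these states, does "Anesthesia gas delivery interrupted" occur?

No

Vaporizer chain down [AND]: Auxiliary fresh-gas outlet is out=not, Pipeline inlet is out=not → not all inputs occur → does not occur.
Pipeline path unavailable [OR]: Backup APL valve failed=not, Vaporizer is out=not, Main check valve stuck=not → no input occurs → does not occur.
Scavenge line down [OR]: Forward O2 cylinder is down=not, Pipeline path unavailable=not → no input occurs → does not occur.
Breathing circuit unavailable [OR]: #1 pressure regulator trips=not, Inboard CO2 absorber fails=not, Scavenge line down=not → no input occurs → does not occur.
Cylinder backup lost [AND]: Redundant flowmeter faulted=not, Standby fresh-gas outlet 2 failed=not, Standby pipeline inlet 2 malfunctions=occurs → not all inputs occur → does not occur.
O2 supply fails [OR]: #2 supply hose offline=not, Cylinder backup lost=not, A pressure regulator 2 offline=not → no input occurs → does not occur.
Anesthesia gas delivery interrupted [OR]: Vaporizer chain down=not, Breathing circuit unavailable=not, O2 supply fails=not → no input occurs → does not occur.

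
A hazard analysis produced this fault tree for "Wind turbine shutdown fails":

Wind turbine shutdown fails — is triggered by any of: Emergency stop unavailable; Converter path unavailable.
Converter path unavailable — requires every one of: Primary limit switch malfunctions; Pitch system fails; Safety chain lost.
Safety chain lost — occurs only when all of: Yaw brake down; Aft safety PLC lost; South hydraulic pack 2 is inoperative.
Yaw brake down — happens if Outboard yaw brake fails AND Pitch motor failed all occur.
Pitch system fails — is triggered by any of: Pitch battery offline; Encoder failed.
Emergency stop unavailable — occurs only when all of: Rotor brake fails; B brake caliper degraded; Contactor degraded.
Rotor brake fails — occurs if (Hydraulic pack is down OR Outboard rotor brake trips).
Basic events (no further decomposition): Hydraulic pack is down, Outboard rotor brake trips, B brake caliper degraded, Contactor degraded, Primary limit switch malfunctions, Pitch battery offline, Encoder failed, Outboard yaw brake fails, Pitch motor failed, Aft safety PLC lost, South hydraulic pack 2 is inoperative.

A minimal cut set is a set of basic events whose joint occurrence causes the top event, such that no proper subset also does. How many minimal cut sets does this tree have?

Rotor brake fails [OR]: union of children's cut sets → 2 cut set(s).
Emergency stop unavailable [AND]: one cut set from each child combined → 2 × 1 × 1 = 2 cut set(s).
Pitch system fails [OR]: union of children's cut sets → 2 cut set(s).
Yaw brake down [AND]: one cut set from each child combined → 1 × 1 = 1 cut set(s).
Safety chain lost [AND]: one cut set from each child combined → 1 × 1 × 1 = 1 cut set(s).
Converter path unavailable [AND]: one cut set from each child combined → 1 × 2 × 1 = 2 cut set(s).
Wind turbine shutdown fails [OR]: union of children's cut sets → 4 cut set(s).
Minimal cut sets: {B brake caliper degraded, Contactor degraded, Hydraulic pack is down}; {B brake caliper degraded, Contactor degraded, Outboard rotor brake trips}; {Aft safety PLC lost, Outboard yaw brake fails, Pitch battery offline, Pitch motor failed, Primary limit switch malfunctions, South hydraulic pack 2 is inoperative}; {Aft safety PLC lost, Encoder failed, Outboard yaw brake fails, Pitch motor failed, Primary limit switch malfunctions, South hydraulic pack 2 is inoperative}.

4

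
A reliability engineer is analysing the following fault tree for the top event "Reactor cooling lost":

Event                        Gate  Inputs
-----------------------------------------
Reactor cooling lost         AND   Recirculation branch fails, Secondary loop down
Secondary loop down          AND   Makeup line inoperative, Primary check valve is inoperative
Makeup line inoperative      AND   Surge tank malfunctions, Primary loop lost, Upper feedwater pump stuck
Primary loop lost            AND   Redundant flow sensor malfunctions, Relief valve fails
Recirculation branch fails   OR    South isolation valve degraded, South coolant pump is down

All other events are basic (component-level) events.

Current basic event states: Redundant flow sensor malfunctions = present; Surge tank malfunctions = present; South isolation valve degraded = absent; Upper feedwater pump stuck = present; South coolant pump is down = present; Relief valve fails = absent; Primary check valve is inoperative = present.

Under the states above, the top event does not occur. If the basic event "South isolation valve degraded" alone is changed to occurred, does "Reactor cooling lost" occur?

Counterfactual: set "South isolation valve degraded" to occurred.
Recirculation branch fails [OR]: South isolation valve degraded=occurs, South coolant pump is down=occurs → at least one input occurs → occurs.
Primary loop lost [AND]: Redundant flow sensor malfunctions=occurs, Relief valve fails=not → not all inputs occur → does not occur.
Makeup line inoperative [AND]: Surge tank malfunctions=occurs, Primary loop lost=not, Upper feedwater pump stuck=occurs → not all inputs occur → does not occur.
Secondary loop down [AND]: Makeup line inoperative=not, Primary check valve is inoperative=occurs → not all inputs occur → does not occur.
Reactor cooling lost [AND]: Recirculation branch fails=occurs, Secondary loop down=not → not all inputs occur → does not occur.

No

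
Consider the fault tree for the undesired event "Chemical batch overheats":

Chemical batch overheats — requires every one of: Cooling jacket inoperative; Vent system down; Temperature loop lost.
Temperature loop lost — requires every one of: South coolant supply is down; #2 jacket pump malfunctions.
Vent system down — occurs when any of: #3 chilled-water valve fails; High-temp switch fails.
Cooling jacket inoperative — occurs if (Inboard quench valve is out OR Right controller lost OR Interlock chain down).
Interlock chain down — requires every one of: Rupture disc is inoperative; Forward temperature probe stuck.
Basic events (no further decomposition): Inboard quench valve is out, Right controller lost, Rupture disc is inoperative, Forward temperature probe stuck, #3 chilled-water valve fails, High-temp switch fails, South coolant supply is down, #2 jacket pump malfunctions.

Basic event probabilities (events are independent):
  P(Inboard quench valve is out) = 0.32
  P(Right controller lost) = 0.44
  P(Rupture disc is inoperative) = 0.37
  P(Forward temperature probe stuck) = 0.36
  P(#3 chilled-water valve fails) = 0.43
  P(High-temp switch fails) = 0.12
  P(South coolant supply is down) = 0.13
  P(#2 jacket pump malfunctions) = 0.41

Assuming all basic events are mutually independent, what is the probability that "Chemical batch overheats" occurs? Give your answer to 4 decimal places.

0.0178

P(Interlock chain down) [AND] = 0.37 × 0.36 = 0.133200
P(Cooling jacket inoperative) [OR] = 1 − (1−0.32) × (1−0.44) × (1−0.133200) = 0.669923
P(Vent system down) [OR] = 1 − (1−0.43) × (1−0.12) = 0.498400
P(Temperature loop lost) [AND] = 0.13 × 0.41 = 0.053300
P(Chemical batch overheats) [AND] = 0.669923 × 0.498400 × 0.053300 = 0.017796
Rounded to 4 decimal places: P(Chemical batch overheats) ≈ 0.0178.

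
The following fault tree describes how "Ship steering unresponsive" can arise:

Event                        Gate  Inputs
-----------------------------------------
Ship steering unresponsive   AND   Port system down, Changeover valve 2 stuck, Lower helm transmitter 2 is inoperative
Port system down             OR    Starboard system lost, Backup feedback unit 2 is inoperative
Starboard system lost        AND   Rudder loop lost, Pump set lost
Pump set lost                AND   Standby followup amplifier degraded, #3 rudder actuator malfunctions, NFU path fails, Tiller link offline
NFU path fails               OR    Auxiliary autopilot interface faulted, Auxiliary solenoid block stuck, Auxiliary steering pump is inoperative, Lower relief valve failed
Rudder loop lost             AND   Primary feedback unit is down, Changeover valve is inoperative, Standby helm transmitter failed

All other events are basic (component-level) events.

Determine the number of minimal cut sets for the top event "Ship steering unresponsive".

5

Rudder loop lost [AND]: one cut set from each child combined → 1 × 1 × 1 = 1 cut set(s).
NFU path fails [OR]: union of children's cut sets → 4 cut set(s).
Pump set lost [AND]: one cut set from each child combined → 1 × 1 × 4 × 1 = 4 cut set(s).
Starboard system lost [AND]: one cut set from each child combined → 1 × 4 = 4 cut set(s).
Port system down [OR]: union of children's cut sets → 5 cut set(s).
Ship steering unresponsive [AND]: one cut set from each child combined → 5 × 1 × 1 = 5 cut set(s).
Minimal cut sets: {#3 rudder actuator malfunctions, Auxiliary autopilot interface faulted, Changeover valve 2 stuck, Changeover valve is inoperative, Lower helm transmitter 2 is inoperative, Primary feedback unit is down, Standby followup amplifier degraded, Standby helm transmitter failed, Tiller link offline}; {#3 rudder actuator malfunctions, Auxiliary solenoid block stuck, Changeover valve 2 stuck, Changeover valve is inoperative, Lower helm transmitter 2 is inoperative, Primary feedback unit is down, Standby followup amplifier degraded, Standby helm transmitter failed, Tiller link offline}; {#3 rudder actuator malfunctions, Auxiliary steering pump is inoperative, Changeover valve 2 stuck, Changeover valve is inoperative, Lower helm transmitter 2 is inoperative, Primary feedback unit is down, Standby followup amplifier degraded, Standby helm transmitter failed, Tiller link offline}; {#3 rudder actuator malfunctions, Changeover valve 2 stuck, Changeover valve is inoperative, Lower helm transmitter 2 is inoperative, Lower relief valve failed, Primary feedback unit is down, Standby followup amplifier degraded, Standby helm transmitter failed, Tiller link offline}; {Backup feedback unit 2 is inoperative, Changeover valve 2 stuck, Lower helm transmitter 2 is inoperative}.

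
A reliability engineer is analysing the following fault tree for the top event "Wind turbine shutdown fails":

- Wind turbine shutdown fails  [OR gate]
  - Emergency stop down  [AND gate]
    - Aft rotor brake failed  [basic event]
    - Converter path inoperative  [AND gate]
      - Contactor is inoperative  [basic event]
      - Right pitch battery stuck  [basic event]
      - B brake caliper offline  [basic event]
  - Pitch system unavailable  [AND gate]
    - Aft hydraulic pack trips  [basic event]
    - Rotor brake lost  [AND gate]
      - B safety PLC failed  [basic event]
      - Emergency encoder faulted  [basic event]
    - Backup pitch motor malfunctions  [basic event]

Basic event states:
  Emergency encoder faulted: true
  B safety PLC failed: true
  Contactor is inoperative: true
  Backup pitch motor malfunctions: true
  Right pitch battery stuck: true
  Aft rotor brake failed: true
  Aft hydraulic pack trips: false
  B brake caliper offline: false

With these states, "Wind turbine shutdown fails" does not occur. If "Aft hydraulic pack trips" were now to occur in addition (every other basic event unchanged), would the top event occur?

Counterfactual: set "Aft hydraulic pack trips" to occurred.
Converter path inoperative [AND]: Contactor is inoperative=occurs, Right pitch battery stuck=occurs, B brake caliper offline=not → not all inputs occur → does not occur.
Emergency stop down [AND]: Aft rotor brake failed=occurs, Converter path inoperative=not → not all inputs occur → does not occur.
Rotor brake lost [AND]: B safety PLC failed=occurs, Emergency encoder faulted=occurs → all inputs occur → occurs.
Pitch system unavailable [AND]: Aft hydraulic pack trips=occurs, Rotor brake lost=occurs, Backup pitch motor malfunctions=occurs → all inputs occur → occurs.
Wind turbine shutdown fails [OR]: Emergency stop down=not, Pitch system unavailable=occurs → at least one input occurs → occurs.

Yes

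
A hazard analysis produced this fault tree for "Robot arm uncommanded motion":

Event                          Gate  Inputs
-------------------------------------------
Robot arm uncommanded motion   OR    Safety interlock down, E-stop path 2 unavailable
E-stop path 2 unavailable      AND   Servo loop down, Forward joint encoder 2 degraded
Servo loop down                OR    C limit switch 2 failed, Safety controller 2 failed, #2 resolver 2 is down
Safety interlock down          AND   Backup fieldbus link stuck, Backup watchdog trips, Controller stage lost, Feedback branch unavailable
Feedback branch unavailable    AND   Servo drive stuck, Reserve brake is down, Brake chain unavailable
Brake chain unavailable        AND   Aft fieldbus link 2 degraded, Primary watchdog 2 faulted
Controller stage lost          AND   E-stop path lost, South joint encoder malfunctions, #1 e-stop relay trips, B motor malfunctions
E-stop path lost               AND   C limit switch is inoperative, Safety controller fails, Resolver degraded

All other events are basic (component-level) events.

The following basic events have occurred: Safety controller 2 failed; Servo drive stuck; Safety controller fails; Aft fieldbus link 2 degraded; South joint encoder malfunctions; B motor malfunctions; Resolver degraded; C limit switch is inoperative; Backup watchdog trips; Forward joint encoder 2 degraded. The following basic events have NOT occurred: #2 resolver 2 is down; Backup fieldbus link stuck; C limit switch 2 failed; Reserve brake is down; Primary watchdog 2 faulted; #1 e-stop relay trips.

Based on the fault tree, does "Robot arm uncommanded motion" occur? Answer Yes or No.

Yes

E-stop path lost [AND]: C limit switch is inoperative=occurs, Safety controller fails=occurs, Resolver degraded=occurs → all inputs occur → occurs.
Controller stage lost [AND]: E-stop path lost=occurs, South joint encoder malfunctions=occurs, #1 e-stop relay trips=not, B motor malfunctions=occurs → not all inputs occur → does not occur.
Brake chain unavailable [AND]: Aft fieldbus link 2 degraded=occurs, Primary watchdog 2 faulted=not → not all inputs occur → does not occur.
Feedback branch unavailable [AND]: Servo drive stuck=occurs, Reserve brake is down=not, Brake chain unavailable=not → not all inputs occur → does not occur.
Safety interlock down [AND]: Backup fieldbus link stuck=not, Backup watchdog trips=occurs, Controller stage lost=not, Feedback branch unavailable=not → not all inputs occur → does not occur.
Servo loop down [OR]: C limit switch 2 failed=not, Safety controller 2 failed=occurs, #2 resolver 2 is down=not → at least one input occurs → occurs.
E-stop path 2 unavailable [AND]: Servo loop down=occurs, Forward joint encoder 2 degraded=occurs → all inputs occur → occurs.
Robot arm uncommanded motion [OR]: Safety interlock down=not, E-stop path 2 unavailable=occurs → at least one input occurs → occurs.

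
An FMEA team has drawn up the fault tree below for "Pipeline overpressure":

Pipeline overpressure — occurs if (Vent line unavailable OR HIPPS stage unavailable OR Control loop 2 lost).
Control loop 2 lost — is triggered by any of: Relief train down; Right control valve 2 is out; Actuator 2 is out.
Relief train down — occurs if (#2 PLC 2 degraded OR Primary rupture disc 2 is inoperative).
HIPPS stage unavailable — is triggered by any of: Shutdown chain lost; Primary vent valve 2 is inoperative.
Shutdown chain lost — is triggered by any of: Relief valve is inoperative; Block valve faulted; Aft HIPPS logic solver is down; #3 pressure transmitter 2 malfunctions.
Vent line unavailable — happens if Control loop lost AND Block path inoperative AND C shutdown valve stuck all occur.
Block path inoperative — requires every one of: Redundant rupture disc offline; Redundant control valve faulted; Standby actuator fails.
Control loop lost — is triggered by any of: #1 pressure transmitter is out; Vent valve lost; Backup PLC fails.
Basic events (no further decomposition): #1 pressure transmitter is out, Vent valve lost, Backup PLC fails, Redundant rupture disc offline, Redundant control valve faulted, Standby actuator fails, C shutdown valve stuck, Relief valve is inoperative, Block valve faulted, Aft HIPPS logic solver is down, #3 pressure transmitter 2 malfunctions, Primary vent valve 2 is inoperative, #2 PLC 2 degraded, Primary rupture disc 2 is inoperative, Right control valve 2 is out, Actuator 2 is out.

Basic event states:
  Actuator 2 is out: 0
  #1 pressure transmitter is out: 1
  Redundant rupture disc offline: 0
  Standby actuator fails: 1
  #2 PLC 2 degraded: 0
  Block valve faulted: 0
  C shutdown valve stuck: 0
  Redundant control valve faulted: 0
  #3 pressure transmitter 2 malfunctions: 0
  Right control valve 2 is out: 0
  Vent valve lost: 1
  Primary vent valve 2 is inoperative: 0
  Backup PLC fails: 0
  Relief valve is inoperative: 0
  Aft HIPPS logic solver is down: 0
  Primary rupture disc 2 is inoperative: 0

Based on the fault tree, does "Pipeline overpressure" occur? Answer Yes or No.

No

Control loop lost [OR]: #1 pressure transmitter is out=occurs, Vent valve lost=occurs, Backup PLC fails=not → at least one input occurs → occurs.
Block path inoperative [AND]: Redundant rupture disc offline=not, Redundant control valve faulted=not, Standby actuator fails=occurs → not all inputs occur → does not occur.
Vent line unavailable [AND]: Control loop lost=occurs, Block path inoperative=not, C shutdown valve stuck=not → not all inputs occur → does not occur.
Shutdown chain lost [OR]: Relief valve is inoperative=not, Block valve faulted=not, Aft HIPPS logic solver is down=not, #3 pressure transmitter 2 malfunctions=not → no input occurs → does not occur.
HIPPS stage unavailable [OR]: Shutdown chain lost=not, Primary vent valve 2 is inoperative=not → no input occurs → does not occur.
Relief train down [OR]: #2 PLC 2 degraded=not, Primary rupture disc 2 is inoperative=not → no input occurs → does not occur.
Control loop 2 lost [OR]: Relief train down=not, Right control valve 2 is out=not, Actuator 2 is out=not → no input occurs → does not occur.
Pipeline overpressure [OR]: Vent line unavailable=not, HIPPS stage unavailable=not, Control loop 2 lost=not → no input occurs → does not occur.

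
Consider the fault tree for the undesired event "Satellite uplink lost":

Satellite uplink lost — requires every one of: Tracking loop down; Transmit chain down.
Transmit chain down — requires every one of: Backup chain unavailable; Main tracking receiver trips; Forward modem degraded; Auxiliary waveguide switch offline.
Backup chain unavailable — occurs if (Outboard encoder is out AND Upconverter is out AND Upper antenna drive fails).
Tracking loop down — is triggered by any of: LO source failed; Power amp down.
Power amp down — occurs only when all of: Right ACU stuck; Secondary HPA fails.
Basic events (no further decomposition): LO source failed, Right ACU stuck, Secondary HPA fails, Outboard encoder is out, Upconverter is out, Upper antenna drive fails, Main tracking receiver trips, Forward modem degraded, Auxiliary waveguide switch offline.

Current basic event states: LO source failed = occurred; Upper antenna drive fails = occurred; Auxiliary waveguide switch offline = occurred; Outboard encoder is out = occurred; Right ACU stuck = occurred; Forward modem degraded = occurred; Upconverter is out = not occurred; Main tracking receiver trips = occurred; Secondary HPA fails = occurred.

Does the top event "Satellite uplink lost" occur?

No

Power amp down [AND]: Right ACU stuck=occurs, Secondary HPA fails=occurs → all inputs occur → occurs.
Tracking loop down [OR]: LO source failed=occurs, Power amp down=occurs → at least one input occurs → occurs.
Backup chain unavailable [AND]: Outboard encoder is out=occurs, Upconverter is out=not, Upper antenna drive fails=occurs → not all inputs occur → does not occur.
Transmit chain down [AND]: Backup chain unavailable=not, Main tracking receiver trips=occurs, Forward modem degraded=occurs, Auxiliary waveguide switch offline=occurs → not all inputs occur → does not occur.
Satellite uplink lost [AND]: Tracking loop down=occurs, Transmit chain down=not → not all inputs occur → does not occur.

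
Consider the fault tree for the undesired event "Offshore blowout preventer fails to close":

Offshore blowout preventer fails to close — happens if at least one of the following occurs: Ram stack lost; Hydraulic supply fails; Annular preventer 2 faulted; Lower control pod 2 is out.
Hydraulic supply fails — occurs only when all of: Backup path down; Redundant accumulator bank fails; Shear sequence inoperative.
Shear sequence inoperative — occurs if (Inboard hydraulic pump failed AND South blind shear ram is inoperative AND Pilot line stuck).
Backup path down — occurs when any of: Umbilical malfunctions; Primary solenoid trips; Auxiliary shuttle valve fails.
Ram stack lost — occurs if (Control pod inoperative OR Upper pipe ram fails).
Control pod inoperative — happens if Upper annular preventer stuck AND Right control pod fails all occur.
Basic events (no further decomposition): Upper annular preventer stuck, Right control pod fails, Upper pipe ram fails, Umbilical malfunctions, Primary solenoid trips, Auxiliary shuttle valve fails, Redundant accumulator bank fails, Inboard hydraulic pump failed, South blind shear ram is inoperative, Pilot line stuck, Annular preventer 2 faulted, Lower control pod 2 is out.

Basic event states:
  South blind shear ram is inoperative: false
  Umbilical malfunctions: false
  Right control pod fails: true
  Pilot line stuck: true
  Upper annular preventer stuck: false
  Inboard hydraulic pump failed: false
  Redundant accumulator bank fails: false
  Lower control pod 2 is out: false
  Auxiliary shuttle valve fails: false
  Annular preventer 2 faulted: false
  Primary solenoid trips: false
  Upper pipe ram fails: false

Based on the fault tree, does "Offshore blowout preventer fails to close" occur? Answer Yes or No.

No

Control pod inoperative [AND]: Upper annular preventer stuck=not, Right control pod fails=occurs → not all inputs occur → does not occur.
Ram stack lost [OR]: Control pod inoperative=not, Upper pipe ram fails=not → no input occurs → does not occur.
Backup path down [OR]: Umbilical malfunctions=not, Primary solenoid trips=not, Auxiliary shuttle valve fails=not → no input occurs → does not occur.
Shear sequence inoperative [AND]: Inboard hydraulic pump failed=not, South blind shear ram is inoperative=not, Pilot line stuck=occurs → not all inputs occur → does not occur.
Hydraulic supply fails [AND]: Backup path down=not, Redundant accumulator bank fails=not, Shear sequence inoperative=not → not all inputs occur → does not occur.
Offshore blowout preventer fails to close [OR]: Ram stack lost=not, Hydraulic supply fails=not, Annular preventer 2 faulted=not, Lower control pod 2 is out=not → no input occurs → does not occur.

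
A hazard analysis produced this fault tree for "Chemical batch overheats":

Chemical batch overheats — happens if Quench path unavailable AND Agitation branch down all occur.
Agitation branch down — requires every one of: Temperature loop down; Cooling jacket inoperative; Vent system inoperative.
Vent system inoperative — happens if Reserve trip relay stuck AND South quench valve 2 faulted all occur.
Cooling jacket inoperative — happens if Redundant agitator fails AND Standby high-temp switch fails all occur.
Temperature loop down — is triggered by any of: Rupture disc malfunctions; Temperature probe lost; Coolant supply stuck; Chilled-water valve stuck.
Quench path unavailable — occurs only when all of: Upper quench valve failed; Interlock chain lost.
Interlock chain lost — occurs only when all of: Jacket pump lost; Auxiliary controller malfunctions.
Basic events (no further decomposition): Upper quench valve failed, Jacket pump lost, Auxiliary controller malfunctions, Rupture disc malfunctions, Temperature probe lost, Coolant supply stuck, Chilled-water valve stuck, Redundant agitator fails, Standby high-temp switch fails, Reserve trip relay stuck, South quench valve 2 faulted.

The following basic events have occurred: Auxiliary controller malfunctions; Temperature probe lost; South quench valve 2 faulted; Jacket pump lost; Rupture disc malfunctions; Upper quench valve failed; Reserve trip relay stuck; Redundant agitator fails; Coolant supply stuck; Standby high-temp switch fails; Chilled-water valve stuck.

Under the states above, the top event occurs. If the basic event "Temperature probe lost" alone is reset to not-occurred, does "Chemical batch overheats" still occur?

Counterfactual: set "Temperature probe lost" to not occurred.
Interlock chain lost [AND]: Jacket pump lost=occurs, Auxiliary controller malfunctions=occurs → all inputs occur → occurs.
Quench path unavailable [AND]: Upper quench valve failed=occurs, Interlock chain lost=occurs → all inputs occur → occurs.
Temperature loop down [OR]: Rupture disc malfunctions=occurs, Temperature probe lost=not, Coolant supply stuck=occurs, Chilled-water valve stuck=occurs → at least one input occurs → occurs.
Cooling jacket inoperative [AND]: Redundant agitator fails=occurs, Standby high-temp switch fails=occurs → all inputs occur → occurs.
Vent system inoperative [AND]: Reserve trip relay stuck=occurs, South quench valve 2 faulted=occurs → all inputs occur → occurs.
Agitation branch down [AND]: Temperature loop down=occurs, Cooling jacket inoperative=occurs, Vent system inoperative=occurs → all inputs occur → occurs.
Chemical batch overheats [AND]: Quench path unavailable=occurs, Agitation branch down=occurs → all inputs occur → occurs.

Yes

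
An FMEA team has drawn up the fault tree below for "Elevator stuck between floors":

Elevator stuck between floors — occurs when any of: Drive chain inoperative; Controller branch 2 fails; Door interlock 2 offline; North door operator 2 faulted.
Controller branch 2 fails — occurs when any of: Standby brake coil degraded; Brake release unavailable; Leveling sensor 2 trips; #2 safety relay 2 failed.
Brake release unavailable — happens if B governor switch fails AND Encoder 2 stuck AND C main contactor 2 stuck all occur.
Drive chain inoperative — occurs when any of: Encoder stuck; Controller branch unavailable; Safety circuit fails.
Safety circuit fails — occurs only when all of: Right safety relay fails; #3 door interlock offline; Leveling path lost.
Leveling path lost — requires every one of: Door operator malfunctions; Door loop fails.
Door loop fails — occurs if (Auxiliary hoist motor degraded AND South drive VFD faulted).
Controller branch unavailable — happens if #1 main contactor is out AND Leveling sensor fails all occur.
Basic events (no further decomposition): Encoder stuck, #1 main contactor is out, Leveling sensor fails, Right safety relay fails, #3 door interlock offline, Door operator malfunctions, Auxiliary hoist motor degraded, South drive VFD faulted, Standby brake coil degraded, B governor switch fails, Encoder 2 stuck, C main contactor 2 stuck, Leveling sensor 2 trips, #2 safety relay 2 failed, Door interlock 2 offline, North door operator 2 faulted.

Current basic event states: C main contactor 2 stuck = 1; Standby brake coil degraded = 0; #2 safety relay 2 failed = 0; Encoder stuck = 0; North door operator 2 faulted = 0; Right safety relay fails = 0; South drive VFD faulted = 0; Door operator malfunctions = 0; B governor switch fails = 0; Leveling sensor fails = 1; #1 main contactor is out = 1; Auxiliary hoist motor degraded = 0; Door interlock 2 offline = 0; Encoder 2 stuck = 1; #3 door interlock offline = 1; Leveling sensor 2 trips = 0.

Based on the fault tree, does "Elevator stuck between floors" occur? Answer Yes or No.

Yes

Controller branch unavailable [AND]: #1 main contactor is out=occurs, Leveling sensor fails=occurs → all inputs occur → occurs.
Door loop fails [AND]: Auxiliary hoist motor degraded=not, South drive VFD faulted=not → not all inputs occur → does not occur.
Leveling path lost [AND]: Door operator malfunctions=not, Door loop fails=not → not all inputs occur → does not occur.
Safety circuit fails [AND]: Right safety relay fails=not, #3 door interlock offline=occurs, Leveling path lost=not → not all inputs occur → does not occur.
Drive chain inoperative [OR]: Encoder stuck=not, Controller branch unavailable=occurs, Safety circuit fails=not → at least one input occurs → occurs.
Brake release unavailable [AND]: B governor switch fails=not, Encoder 2 stuck=occurs, C main contactor 2 stuck=occurs → not all inputs occur → does not occur.
Controller branch 2 fails [OR]: Standby brake coil degraded=not, Brake release unavailable=not, Leveling sensor 2 trips=not, #2 safety relay 2 failed=not → no input occurs → does not occur.
Elevator stuck between floors [OR]: Drive chain inoperative=occurs, Controller branch 2 fails=not, Door interlock 2 offline=not, North door operator 2 faulted=not → at least one input occurs → occurs.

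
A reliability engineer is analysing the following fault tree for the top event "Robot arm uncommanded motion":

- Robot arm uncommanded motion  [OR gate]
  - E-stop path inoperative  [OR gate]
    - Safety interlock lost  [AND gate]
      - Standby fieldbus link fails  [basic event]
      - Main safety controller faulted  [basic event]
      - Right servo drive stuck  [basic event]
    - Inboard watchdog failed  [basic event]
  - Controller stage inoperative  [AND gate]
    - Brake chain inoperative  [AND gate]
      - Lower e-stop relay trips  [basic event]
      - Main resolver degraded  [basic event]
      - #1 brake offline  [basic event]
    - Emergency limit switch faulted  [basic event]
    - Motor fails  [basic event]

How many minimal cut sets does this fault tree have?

Safety interlock lost [AND]: one cut set from each child combined → 1 × 1 × 1 = 1 cut set(s).
E-stop path inoperative [OR]: union of children's cut sets → 2 cut set(s).
Brake chain inoperative [AND]: one cut set from each child combined → 1 × 1 × 1 = 1 cut set(s).
Controller stage inoperative [AND]: one cut set from each child combined → 1 × 1 × 1 = 1 cut set(s).
Robot arm uncommanded motion [OR]: union of children's cut sets → 3 cut set(s).
Minimal cut sets: {Main safety controller faulted, Right servo drive stuck, Standby fieldbus link fails}; {Inboard watchdog failed}; {#1 brake offline, Emergency limit switch faulted, Lower e-stop relay trips, Main resolver degraded, Motor fails}.

3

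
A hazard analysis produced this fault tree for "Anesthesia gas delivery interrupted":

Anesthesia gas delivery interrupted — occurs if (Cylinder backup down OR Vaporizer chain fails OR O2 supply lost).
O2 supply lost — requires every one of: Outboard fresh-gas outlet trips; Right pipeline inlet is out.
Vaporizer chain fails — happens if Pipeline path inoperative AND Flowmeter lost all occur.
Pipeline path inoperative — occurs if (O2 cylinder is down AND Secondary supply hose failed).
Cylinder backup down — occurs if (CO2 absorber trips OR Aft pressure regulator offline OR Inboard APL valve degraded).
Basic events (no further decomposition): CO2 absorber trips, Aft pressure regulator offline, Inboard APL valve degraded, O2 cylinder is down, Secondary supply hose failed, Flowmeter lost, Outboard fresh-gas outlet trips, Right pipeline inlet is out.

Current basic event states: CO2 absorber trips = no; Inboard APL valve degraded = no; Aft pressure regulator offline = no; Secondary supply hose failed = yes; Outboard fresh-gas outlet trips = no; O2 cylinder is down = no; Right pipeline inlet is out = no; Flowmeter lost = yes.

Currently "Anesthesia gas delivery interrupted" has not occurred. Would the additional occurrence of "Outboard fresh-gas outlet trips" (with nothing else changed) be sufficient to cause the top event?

Counterfactual: set "Outboard fresh-gas outlet trips" to occurred.
Cylinder backup down [OR]: CO2 absorber trips=not, Aft pressure regulator offline=not, Inboard APL valve degraded=not → no input occurs → does not occur.
Pipeline path inoperative [AND]: O2 cylinder is down=not, Secondary supply hose failed=occurs → not all inputs occur → does not occur.
Vaporizer chain fails [AND]: Pipeline path inoperative=not, Flowmeter lost=occurs → not all inputs occur → does not occur.
O2 supply lost [AND]: Outboard fresh-gas outlet trips=occurs, Right pipeline inlet is out=not → not all inputs occur → does not occur.
Anesthesia gas delivery interrupted [OR]: Cylinder backup down=not, Vaporizer chain fails=not, O2 supply lost=not → no input occurs → does not occur.

No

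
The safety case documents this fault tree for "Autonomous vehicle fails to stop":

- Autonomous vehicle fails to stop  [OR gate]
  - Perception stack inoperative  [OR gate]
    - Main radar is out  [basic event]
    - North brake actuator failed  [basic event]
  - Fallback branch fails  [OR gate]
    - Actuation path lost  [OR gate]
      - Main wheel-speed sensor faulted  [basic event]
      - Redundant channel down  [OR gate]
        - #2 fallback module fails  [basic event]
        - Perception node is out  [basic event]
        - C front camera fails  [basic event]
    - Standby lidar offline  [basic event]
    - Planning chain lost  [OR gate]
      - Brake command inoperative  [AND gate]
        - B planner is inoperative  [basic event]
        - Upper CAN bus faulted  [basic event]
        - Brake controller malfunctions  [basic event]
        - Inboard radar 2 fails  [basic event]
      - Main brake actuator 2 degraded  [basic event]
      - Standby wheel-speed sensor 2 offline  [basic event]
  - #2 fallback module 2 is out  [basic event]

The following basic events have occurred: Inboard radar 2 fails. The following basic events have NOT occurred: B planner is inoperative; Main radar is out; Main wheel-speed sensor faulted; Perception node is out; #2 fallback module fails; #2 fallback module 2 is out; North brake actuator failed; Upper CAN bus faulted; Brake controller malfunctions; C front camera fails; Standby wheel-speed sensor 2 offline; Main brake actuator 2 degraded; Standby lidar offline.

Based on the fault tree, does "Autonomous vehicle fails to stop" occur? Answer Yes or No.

No

Perception stack inoperative [OR]: Main radar is out=not, North brake actuator failed=not → no input occurs → does not occur.
Redundant channel down [OR]: #2 fallback module fails=not, Perception node is out=not, C front camera fails=not → no input occurs → does not occur.
Actuation path lost [OR]: Main wheel-speed sensor faulted=not, Redundant channel down=not → no input occurs → does not occur.
Brake command inoperative [AND]: B planner is inoperative=not, Upper CAN bus faulted=not, Brake controller malfunctions=not, Inboard radar 2 fails=occurs → not all inputs occur → does not occur.
Planning chain lost [OR]: Brake command inoperative=not, Main brake actuator 2 degraded=not, Standby wheel-speed sensor 2 offline=not → no input occurs → does not occur.
Fallback branch fails [OR]: Actuation path lost=not, Standby lidar offline=not, Planning chain lost=not → no input occurs → does not occur.
Autonomous vehicle fails to stop [OR]: Perception stack inoperative=not, Fallback branch fails=not, #2 fallback module 2 is out=not → no input occurs → does not occur.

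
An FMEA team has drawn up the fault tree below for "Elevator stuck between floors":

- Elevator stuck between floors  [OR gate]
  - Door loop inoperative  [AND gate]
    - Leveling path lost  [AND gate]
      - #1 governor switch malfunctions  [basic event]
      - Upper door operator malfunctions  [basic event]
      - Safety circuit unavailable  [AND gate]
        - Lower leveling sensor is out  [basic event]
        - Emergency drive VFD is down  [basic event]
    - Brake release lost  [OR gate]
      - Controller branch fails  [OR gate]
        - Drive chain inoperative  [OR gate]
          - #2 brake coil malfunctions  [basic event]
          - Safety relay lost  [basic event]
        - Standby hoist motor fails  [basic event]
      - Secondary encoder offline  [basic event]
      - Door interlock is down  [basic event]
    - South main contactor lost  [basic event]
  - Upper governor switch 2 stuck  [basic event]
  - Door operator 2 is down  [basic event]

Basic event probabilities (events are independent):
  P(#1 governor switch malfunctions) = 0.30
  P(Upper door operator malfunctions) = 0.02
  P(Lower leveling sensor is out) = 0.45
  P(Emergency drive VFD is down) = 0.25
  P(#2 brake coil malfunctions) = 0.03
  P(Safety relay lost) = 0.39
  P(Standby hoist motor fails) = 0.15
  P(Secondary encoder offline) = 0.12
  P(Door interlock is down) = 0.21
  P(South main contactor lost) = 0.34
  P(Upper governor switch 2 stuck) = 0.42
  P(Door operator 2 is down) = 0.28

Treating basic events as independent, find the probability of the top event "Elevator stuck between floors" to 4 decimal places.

0.5825

P(Safety circuit unavailable) [AND] = 0.45 × 0.25 = 0.112500
P(Leveling path lost) [AND] = 0.30 × 0.02 × 0.112500 = 0.000675
P(Drive chain inoperative) [OR] = 1 − (1−0.03) × (1−0.39) = 0.408300
P(Controller branch fails) [OR] = 1 − (1−0.408300) × (1−0.15) = 0.497055
P(Brake release lost) [OR] = 1 − (1−0.497055) × (1−0.12) × (1−0.21) = 0.650353
P(Door loop inoperative) [AND] = 0.000675 × 0.650353 × 0.34 = 0.000149
P(Elevator stuck between floors) [OR] = 1 − (1−0.000149) × (1−0.42) × (1−0.28) = 0.582462
Rounded to 4 decimal places: P(Elevator stuck between floors) ≈ 0.5825.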